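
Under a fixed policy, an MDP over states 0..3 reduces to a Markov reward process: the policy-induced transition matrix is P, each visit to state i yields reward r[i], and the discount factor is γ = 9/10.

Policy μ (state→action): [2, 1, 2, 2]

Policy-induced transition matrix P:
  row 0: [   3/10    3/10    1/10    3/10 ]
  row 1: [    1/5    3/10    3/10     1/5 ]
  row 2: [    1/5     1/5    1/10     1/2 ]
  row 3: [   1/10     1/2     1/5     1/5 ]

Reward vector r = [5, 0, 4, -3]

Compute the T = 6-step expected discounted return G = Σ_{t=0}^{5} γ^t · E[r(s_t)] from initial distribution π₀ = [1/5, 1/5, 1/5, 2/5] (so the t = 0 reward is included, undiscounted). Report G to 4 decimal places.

t=0: π = [0.2000, 0.2000, 0.2000, 0.4000], E[r] = 0.6000, γ^t·E[r] = 0.600000, running G = 0.600000
t=1: π = [0.1800, 0.3600, 0.1800, 0.2800], E[r] = 0.7800, γ^t·E[r] = 0.702000, running G = 1.302000
t=2: π = [0.1900, 0.3380, 0.2000, 0.2720], E[r] = 0.9340, γ^t·E[r] = 0.756540, running G = 2.058540
t=3: π = [0.1918, 0.3344, 0.1948, 0.2790], E[r] = 0.9012, γ^t·E[r] = 0.656975, running G = 2.715515
t=4: π = [0.1913, 0.3363, 0.1948, 0.2776], E[r] = 0.9027, γ^t·E[r] = 0.592235, running G = 3.307750
t=5: π = [0.1914, 0.3360, 0.1950, 0.2776], E[r] = 0.9042, γ^t·E[r] = 0.533949, running G = 3.841699

G = 3.8417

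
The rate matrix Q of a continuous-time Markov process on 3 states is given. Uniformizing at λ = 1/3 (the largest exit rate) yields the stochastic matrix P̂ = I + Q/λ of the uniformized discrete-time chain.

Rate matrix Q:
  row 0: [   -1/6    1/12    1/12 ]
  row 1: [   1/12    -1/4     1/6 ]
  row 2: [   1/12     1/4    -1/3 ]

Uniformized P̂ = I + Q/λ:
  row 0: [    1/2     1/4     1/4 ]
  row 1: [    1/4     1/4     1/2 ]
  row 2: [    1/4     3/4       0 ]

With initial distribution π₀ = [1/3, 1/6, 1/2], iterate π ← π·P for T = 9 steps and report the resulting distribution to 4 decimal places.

π = [0.3333, 0.3893, 0.2773]

t=0: π = [0.3333, 0.1667, 0.5000]
t=1: π = [0.3333, 0.5000, 0.1667]
t=2: π = [0.3333, 0.3333, 0.3333]
t=3: π = [0.3333, 0.4167, 0.2500]
t=4: π = [0.3333, 0.3750, 0.2917]
t=5: π = [0.3333, 0.3958, 0.2708]
t=6: π = [0.3333, 0.3854, 0.2813]
t=7: π = [0.3333, 0.3906, 0.2760]
t=8: π = [0.3333, 0.3880, 0.2786]
t=9: π = [0.3333, 0.3893, 0.2773]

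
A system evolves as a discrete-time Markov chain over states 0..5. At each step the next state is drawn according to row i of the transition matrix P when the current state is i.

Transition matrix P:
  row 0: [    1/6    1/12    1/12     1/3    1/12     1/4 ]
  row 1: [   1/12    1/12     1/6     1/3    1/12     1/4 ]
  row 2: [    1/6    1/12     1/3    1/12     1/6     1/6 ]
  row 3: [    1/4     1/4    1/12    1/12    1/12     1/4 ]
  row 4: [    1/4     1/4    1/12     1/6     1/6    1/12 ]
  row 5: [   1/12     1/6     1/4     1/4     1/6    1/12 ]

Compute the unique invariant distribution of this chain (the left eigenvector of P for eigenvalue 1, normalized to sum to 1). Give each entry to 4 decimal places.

π = [0.1658, 0.1532, 0.1692, 0.2041, 0.1231, 0.1846]

Balance equations π_j = Σ_i π_i·P[i][j]:
  π_0 = 1/6·π_0 + 1/12·π_1 + 1/6·π_2 + 1/4·π_3 + 1/4·π_4 + 1/12·π_5
  π_1 = 1/12·π_0 + 1/12·π_1 + 1/12·π_2 + 1/4·π_3 + 1/4·π_4 + 1/6·π_5
  π_2 = 1/12·π_0 + 1/6·π_1 + 1/3·π_2 + 1/12·π_3 + 1/12·π_4 + 1/4·π_5
  π_3 = 1/3·π_0 + 1/3·π_1 + 1/12·π_2 + 1/12·π_3 + 1/6·π_4 + 1/4·π_5
  π_4 = 1/12·π_0 + 1/12·π_1 + 1/6·π_2 + 1/12·π_3 + 1/6·π_4 + 1/6·π_5
  normalize: π_0 + π_1 + π_2 + π_3 + π_4 + π_5 = 1
Solving the linear system gives exactly π = [6114/36881, 5652/36881, 6239/36881, 7528/36881, 4539/36881, 6809/36881].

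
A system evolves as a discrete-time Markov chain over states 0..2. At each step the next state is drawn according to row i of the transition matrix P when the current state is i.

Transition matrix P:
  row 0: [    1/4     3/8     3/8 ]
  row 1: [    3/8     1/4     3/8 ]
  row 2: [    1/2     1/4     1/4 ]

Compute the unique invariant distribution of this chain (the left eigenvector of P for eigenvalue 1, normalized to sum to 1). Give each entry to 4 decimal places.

Balance equations π_j = Σ_i π_i·P[i][j]:
  π_0 = 1/4·π_0 + 3/8·π_1 + 1/2·π_2
  π_1 = 3/8·π_0 + 1/4·π_1 + 1/4·π_2
  normalize: π_0 + π_1 + π_2 = 1
Solving the linear system gives exactly π = [10/27, 8/27, 1/3].

π = [0.3704, 0.2963, 0.3333]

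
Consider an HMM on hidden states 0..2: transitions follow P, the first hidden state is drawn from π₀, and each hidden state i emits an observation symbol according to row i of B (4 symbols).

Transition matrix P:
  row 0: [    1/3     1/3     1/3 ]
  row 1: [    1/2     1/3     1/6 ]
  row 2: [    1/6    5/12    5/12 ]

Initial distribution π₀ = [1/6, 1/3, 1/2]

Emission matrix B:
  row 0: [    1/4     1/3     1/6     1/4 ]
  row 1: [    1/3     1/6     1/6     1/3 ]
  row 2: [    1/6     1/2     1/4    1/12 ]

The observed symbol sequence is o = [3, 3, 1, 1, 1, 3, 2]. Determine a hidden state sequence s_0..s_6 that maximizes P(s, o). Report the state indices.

path = [1, 0, 2, 2, 2, 1, 0]

t=0: δ = [4.167e-02, 1.111e-01, 4.167e-02]  (obs o_0=3)
t=1: δ = [1.389e-02, 1.235e-02, 1.543e-03]  ψ = [1, 1, 1]  (obs o_1=3)
t=2: δ = [2.058e-03, 7.716e-04, 2.315e-03]  ψ = [1, 0, 0]  (obs o_2=1)
t=3: δ = [2.286e-04, 1.608e-04, 4.823e-04]  ψ = [0, 2, 2]  (obs o_3=1)
t=4: δ = [2.679e-05, 3.349e-05, 1.005e-04]  ψ = [1, 2, 2]  (obs o_4=1)
t=5: δ = [4.186e-06, 1.395e-05, 3.489e-06]  ψ = [1, 2, 2]  (obs o_5=3)
t=6: δ = [1.163e-06, 7.752e-07, 5.814e-07]  ψ = [1, 1, 1]  (obs o_6=2)
backtrack: best end state = 0; path = [1, 0, 2, 2, 2, 1, 0]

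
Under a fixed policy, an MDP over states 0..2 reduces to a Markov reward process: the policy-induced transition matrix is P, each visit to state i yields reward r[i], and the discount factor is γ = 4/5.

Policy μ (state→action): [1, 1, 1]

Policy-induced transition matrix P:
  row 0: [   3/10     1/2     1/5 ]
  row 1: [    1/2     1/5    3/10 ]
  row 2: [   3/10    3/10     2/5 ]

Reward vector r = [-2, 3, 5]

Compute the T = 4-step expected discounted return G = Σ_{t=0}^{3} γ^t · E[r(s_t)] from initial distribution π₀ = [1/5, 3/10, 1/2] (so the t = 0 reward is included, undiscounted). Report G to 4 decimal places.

t=0: π = [0.2000, 0.3000, 0.5000], E[r] = 3.0000, γ^t·E[r] = 3.000000, running G = 3.000000
t=1: π = [0.3600, 0.3100, 0.3300], E[r] = 1.8600, γ^t·E[r] = 1.488000, running G = 4.488000
t=2: π = [0.3620, 0.3410, 0.2970], E[r] = 1.7840, γ^t·E[r] = 1.141760, running G = 5.629760
t=3: π = [0.3682, 0.3383, 0.2935], E[r] = 1.7460, γ^t·E[r] = 0.893952, running G = 6.523712

G = 6.5237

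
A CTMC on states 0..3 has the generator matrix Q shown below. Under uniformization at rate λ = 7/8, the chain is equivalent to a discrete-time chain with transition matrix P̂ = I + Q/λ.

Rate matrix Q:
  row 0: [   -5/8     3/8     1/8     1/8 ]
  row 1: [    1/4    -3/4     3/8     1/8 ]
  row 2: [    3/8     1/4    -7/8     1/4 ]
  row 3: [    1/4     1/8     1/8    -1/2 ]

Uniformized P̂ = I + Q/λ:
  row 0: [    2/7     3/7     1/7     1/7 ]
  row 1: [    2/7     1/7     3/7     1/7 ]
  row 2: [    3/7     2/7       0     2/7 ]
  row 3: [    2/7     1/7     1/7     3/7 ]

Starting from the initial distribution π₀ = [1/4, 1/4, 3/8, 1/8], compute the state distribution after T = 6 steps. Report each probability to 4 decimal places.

t=0: π = [0.2500, 0.2500, 0.3750, 0.1250]
t=1: π = [0.3393, 0.2679, 0.1607, 0.2321]
t=2: π = [0.3087, 0.2628, 0.1964, 0.2321]
t=3: π = [0.3138, 0.2591, 0.1899, 0.2372]
t=4: π = [0.3128, 0.2596, 0.1898, 0.2378]
t=5: π = [0.3128, 0.2593, 0.1899, 0.2379]
t=6: π = [0.3128, 0.2594, 0.1898, 0.2380]

π = [0.3128, 0.2594, 0.1898, 0.2380]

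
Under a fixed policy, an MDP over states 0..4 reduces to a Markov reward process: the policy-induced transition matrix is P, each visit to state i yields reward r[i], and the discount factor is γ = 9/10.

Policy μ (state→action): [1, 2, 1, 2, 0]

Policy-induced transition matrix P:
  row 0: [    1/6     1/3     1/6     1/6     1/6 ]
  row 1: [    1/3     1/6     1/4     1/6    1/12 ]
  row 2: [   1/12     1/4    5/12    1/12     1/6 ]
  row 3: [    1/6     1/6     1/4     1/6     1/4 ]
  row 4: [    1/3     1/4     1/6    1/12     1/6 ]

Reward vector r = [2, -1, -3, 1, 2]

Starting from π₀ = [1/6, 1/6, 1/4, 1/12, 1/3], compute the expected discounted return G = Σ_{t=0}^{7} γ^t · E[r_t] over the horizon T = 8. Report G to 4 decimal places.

t=0: π = [0.1667, 0.1667, 0.2500, 0.0833, 0.3333], E[r] = 0.1667, γ^t·E[r] = 0.166667, running G = 0.166667
t=1: π = [0.2292, 0.2431, 0.2500, 0.1181, 0.1597], E[r] = -0.0972, γ^t·E[r] = -0.087500, running G = 0.079167
t=2: π = [0.2130, 0.2390, 0.2593, 0.1325, 0.1563], E[r] = -0.1458, γ^t·E[r] = -0.118125, running G = -0.038958
t=3: π = [0.2109, 0.2368, 0.2624, 0.1320, 0.1578], E[r] = -0.1546, γ^t·E[r] = -0.112711, running G = -0.151669
t=4: π = [0.2106, 0.2368, 0.2630, 0.1316, 0.1579], E[r] = -0.1572, γ^t·E[r] = -0.103164, running G = -0.254834
t=5: π = [0.2105, 0.2368, 0.2631, 0.1316, 0.1579], E[r] = -0.1577, γ^t·E[r] = -0.093145, running G = -0.347978
t=6: π = [0.2105, 0.2368, 0.2632, 0.1316, 0.1579], E[r] = -0.1579, γ^t·E[r] = -0.083896, running G = -0.431874
t=7: π = [0.2105, 0.2368, 0.2632, 0.1316, 0.1579], E[r] = -0.1579, γ^t·E[r] = -0.075517, running G = -0.507391

G = -0.5074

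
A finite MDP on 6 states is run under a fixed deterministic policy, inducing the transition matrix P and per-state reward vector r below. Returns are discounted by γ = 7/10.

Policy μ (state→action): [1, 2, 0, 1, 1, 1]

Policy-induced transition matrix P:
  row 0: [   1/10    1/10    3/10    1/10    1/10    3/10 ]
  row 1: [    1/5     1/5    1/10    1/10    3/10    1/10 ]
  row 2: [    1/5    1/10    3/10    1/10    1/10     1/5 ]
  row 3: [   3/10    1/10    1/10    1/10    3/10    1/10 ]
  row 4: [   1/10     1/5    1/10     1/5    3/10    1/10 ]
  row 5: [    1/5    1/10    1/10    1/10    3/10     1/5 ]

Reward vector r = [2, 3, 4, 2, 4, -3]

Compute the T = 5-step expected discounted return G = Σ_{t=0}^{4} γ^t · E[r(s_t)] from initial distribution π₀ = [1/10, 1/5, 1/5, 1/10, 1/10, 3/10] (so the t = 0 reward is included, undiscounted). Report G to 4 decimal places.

G = 4.9993

t=0: π = [0.1000, 0.2000, 0.2000, 0.1000, 0.1000, 0.3000], E[r] = 1.3000, γ^t·E[r] = 1.300000, running G = 1.300000
t=1: π = [0.1900, 0.1300, 0.1600, 0.1100, 0.2400, 0.1700], E[r] = 2.0800, γ^t·E[r] = 1.456000, running G = 2.756000
t=2: π = [0.1680, 0.1370, 0.1700, 0.1240, 0.2300, 0.1710], E[r] = 2.0820, γ^t·E[r] = 1.020180, running G = 3.776180
t=3: π = [0.1726, 0.1367, 0.1676, 0.1230, 0.2324, 0.1677], E[r] = 2.0982, γ^t·E[r] = 0.719683, running G = 4.495863
t=4: π = [0.1718, 0.1369, 0.1680, 0.1232, 0.2320, 0.1681], E[r] = 2.0967, γ^t·E[r] = 0.503408, running G = 4.999271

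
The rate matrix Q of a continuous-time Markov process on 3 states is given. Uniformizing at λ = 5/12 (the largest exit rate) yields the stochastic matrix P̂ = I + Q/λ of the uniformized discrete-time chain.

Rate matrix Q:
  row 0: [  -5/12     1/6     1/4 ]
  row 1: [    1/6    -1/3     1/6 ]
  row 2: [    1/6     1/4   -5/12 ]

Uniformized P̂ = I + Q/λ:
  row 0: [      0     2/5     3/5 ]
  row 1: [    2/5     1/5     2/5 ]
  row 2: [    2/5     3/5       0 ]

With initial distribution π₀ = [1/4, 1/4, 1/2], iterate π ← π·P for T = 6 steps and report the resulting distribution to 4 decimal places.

t=0: π = [0.2500, 0.2500, 0.5000]
t=1: π = [0.3000, 0.4500, 0.2500]
t=2: π = [0.2800, 0.3600, 0.3600]
t=3: π = [0.2880, 0.4000, 0.3120]
t=4: π = [0.2848, 0.3824, 0.3328]
t=5: π = [0.2861, 0.3901, 0.3238]
t=6: π = [0.2856, 0.3868, 0.3277]

π = [0.2856, 0.3868, 0.3277]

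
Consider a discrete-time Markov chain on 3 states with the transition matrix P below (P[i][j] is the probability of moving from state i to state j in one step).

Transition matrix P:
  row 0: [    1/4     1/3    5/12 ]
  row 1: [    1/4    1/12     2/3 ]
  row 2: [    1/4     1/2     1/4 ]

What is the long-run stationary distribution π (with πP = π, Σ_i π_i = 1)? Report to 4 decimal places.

π = [0.2500, 0.3235, 0.4265]

Balance equations π_j = Σ_i π_i·P[i][j]:
  π_0 = 1/4·π_0 + 1/4·π_1 + 1/4·π_2
  π_1 = 1/3·π_0 + 1/12·π_1 + 1/2·π_2
  normalize: π_0 + π_1 + π_2 = 1
Solving the linear system gives exactly π = [1/4, 11/34, 29/68].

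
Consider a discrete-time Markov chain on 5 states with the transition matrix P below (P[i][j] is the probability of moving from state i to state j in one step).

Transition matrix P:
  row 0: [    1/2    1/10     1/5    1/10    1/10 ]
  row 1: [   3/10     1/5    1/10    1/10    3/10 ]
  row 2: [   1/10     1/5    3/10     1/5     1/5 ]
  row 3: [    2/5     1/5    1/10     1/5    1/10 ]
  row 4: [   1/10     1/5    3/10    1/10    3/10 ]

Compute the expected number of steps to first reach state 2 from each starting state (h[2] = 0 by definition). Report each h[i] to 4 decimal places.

First-step conditioning: h[2] = 0; for i ≠ 2, h[i] = 1 + Σ_k P[i][k]·h[k].
  h[0] = 1 + 1/2·h[0] + 1/10·h[1] + 1/10·h[3] + 1/10·h[4]
  h[1] = 1 + 3/10·h[0] + 1/5·h[1] + 1/10·h[3] + 3/10·h[4]
  h[3] = 1 + 2/5·h[0] + 1/5·h[1] + 1/5·h[3] + 1/10·h[4]
  h[4] = 1 + 1/10·h[0] + 1/5·h[1] + 1/10·h[3] + 3/10·h[4]
Solving the 4×4 linear system over states ≠ 2 gives exactly h = [3150/601, 3420/601, 0, 3530/601, 2790/601] (h[2] = 0 is the target).

h = [5.2413, 5.6905, 0.0000, 5.8735, 4.6423]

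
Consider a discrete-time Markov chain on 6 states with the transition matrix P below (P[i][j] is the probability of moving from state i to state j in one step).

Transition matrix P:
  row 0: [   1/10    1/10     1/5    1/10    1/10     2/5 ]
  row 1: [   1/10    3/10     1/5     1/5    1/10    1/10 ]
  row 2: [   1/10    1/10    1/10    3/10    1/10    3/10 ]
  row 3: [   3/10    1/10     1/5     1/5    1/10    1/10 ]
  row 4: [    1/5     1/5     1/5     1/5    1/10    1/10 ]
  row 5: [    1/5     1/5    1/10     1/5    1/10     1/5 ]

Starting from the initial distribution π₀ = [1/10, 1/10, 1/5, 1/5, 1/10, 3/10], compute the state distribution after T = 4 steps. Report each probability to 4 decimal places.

t=0: π = [0.1000, 0.1000, 0.2000, 0.2000, 0.1000, 0.3000]
t=1: π = [0.1800, 0.1600, 0.1500, 0.2100, 0.1000, 0.2000]
t=2: π = [0.1720, 0.1620, 0.1650, 0.1970, 0.1000, 0.2040]
t=3: π = [0.1698, 0.1628, 0.1631, 0.1993, 0.1000, 0.2050]
t=4: π = [0.1704, 0.1631, 0.1632, 0.1993, 0.1000, 0.2041]

π = [0.1704, 0.1631, 0.1632, 0.1993, 0.1000, 0.2041]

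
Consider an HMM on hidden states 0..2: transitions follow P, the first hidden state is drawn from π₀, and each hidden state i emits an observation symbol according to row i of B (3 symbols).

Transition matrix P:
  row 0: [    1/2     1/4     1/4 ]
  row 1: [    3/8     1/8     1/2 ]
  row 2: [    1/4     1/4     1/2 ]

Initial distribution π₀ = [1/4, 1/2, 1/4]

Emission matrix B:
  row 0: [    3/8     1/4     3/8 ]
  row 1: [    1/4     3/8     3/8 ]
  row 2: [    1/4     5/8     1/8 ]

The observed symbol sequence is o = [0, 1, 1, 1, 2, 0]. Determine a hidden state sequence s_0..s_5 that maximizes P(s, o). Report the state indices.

path = [1, 2, 2, 2, 0, 0]

t=0: δ = [9.375e-02, 1.250e-01, 6.250e-02]  (obs o_0=0)
t=1: δ = [1.172e-02, 8.789e-03, 3.906e-02]  ψ = [0, 0, 1]  (obs o_1=1)
t=2: δ = [2.441e-03, 3.662e-03, 1.221e-02]  ψ = [2, 2, 2]  (obs o_2=1)
t=3: δ = [7.629e-04, 1.144e-03, 3.815e-03]  ψ = [2, 2, 2]  (obs o_3=1)
t=4: δ = [3.576e-04, 3.576e-04, 2.384e-04]  ψ = [2, 2, 2]  (obs o_4=2)
t=5: δ = [6.706e-05, 2.235e-05, 4.470e-05]  ψ = [0, 0, 1]  (obs o_5=0)
backtrack: best end state = 0; path = [1, 2, 2, 2, 0, 0]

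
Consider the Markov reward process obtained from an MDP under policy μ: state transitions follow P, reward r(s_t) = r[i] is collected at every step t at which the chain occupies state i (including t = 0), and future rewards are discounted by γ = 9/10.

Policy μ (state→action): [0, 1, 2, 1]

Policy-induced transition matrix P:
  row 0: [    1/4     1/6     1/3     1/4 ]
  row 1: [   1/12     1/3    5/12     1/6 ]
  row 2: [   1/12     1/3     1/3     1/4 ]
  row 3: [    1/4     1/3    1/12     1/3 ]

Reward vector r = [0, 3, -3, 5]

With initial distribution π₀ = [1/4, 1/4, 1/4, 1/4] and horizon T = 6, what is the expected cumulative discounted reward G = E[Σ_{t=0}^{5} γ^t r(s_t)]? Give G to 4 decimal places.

G = 5.8807

t=0: π = [0.2500, 0.2500, 0.2500, 0.2500], E[r] = 1.2500, γ^t·E[r] = 1.250000, running G = 1.250000
t=1: π = [0.1667, 0.2917, 0.2917, 0.2500], E[r] = 1.2500, γ^t·E[r] = 1.125000, running G = 2.375000
t=2: π = [0.1528, 0.3056, 0.2951, 0.2465], E[r] = 1.2639, γ^t·E[r] = 1.023750, running G = 3.398750
t=3: π = [0.1499, 0.3079, 0.2972, 0.2451], E[r] = 1.2575, γ^t·E[r] = 0.916734, running G = 4.315484
t=4: π = [0.1492, 0.3084, 0.2977, 0.2448], E[r] = 1.2557, γ^t·E[r] = 0.823890, running G = 5.139375
t=5: π = [0.1490, 0.3085, 0.2978, 0.2447], E[r] = 1.2554, γ^t·E[r] = 0.741309, running G = 5.880684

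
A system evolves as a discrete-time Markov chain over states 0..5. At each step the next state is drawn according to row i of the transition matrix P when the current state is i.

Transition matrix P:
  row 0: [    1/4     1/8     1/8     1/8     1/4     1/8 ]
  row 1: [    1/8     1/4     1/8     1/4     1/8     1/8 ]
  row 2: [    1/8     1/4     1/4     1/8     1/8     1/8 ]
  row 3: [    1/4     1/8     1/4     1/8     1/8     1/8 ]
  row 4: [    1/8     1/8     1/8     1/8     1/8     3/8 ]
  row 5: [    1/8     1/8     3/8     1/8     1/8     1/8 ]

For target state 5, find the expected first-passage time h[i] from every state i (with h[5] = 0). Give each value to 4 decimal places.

First-step conditioning: h[5] = 0; for i ≠ 5, h[i] = 1 + Σ_k P[i][k]·h[k].
  h[0] = 1 + 1/4·h[0] + 1/8·h[1] + 1/8·h[2] + 1/8·h[3] + 1/4·h[4]
  h[1] = 1 + 1/8·h[0] + 1/4·h[1] + 1/8·h[2] + 1/4·h[3] + 1/8·h[4]
  h[2] = 1 + 1/8·h[0] + 1/4·h[1] + 1/4·h[2] + 1/8·h[3] + 1/8·h[4]
  h[3] = 1 + 1/4·h[0] + 1/8·h[1] + 1/4·h[2] + 1/8·h[3] + 1/8·h[4]
  h[4] = 1 + 1/8·h[0] + 1/8·h[1] + 1/8·h[2] + 1/8·h[3] + 1/8·h[4]
Solving the 5×5 linear system over states ≠ 5 gives exactly h = [28152/4711, 4168/673, 29192/4711, 4152/673, 3128/673, 0] (h[5] = 0 is the target).

h = [5.9758, 6.1932, 6.1966, 6.1694, 4.6478, 0.0000]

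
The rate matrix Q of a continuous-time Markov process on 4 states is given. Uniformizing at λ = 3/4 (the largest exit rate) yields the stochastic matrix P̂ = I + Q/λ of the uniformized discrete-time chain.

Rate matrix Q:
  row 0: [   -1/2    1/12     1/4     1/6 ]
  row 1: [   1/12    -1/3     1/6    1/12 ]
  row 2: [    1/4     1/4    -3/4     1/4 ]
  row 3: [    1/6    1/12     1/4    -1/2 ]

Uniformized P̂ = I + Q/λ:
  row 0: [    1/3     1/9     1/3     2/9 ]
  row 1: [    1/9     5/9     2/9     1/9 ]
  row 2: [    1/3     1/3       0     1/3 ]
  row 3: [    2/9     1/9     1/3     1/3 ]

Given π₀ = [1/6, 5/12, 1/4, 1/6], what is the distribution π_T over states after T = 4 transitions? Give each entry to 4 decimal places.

t=0: π = [0.1667, 0.4167, 0.2500, 0.1667]
t=1: π = [0.2222, 0.3519, 0.2037, 0.2222]
t=2: π = [0.2305, 0.3128, 0.2263, 0.2305]
t=3: π = [0.2382, 0.3004, 0.2231, 0.2382]
t=4: π = [0.2401, 0.2942, 0.2256, 0.2401]

π = [0.2401, 0.2942, 0.2256, 0.2401]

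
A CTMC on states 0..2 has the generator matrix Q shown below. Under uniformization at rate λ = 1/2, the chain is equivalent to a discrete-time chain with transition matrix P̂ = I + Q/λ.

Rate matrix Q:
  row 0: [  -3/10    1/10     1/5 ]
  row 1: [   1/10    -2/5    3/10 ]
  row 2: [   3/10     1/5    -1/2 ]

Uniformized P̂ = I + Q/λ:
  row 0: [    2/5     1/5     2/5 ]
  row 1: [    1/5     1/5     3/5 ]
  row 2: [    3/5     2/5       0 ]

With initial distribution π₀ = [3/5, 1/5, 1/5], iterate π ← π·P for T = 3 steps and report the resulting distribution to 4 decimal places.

t=0: π = [0.6000, 0.2000, 0.2000]
t=1: π = [0.4000, 0.2400, 0.3600]
t=2: π = [0.4240, 0.2720, 0.3040]
t=3: π = [0.4064, 0.2608, 0.3328]

π = [0.4064, 0.2608, 0.3328]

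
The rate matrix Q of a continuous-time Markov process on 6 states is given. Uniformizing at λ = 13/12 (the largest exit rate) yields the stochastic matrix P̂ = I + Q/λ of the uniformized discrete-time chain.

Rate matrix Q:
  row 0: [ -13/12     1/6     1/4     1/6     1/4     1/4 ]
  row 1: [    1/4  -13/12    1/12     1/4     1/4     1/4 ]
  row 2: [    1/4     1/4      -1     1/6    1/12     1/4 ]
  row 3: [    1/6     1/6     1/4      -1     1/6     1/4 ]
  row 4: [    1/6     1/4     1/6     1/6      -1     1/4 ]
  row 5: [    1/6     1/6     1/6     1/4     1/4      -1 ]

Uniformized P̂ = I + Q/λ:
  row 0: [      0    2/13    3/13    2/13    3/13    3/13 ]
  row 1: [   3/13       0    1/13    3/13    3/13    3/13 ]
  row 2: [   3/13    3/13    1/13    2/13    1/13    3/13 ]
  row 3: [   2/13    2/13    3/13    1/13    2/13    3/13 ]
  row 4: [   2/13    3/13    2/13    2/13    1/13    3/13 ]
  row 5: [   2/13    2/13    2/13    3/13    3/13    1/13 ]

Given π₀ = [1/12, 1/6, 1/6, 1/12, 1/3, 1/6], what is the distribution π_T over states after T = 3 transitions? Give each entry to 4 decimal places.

π = [0.1541, 0.1560, 0.1549, 0.1677, 0.1671, 0.2001]

t=0: π = [0.0833, 0.1667, 0.1667, 0.0833, 0.3333, 0.1667]
t=1: π = [0.1667, 0.1667, 0.1410, 0.1731, 0.1474, 0.2051]
t=2: π = [0.1519, 0.1504, 0.1563, 0.1691, 0.1731, 0.1992]
t=3: π = [0.1541, 0.1560, 0.1549, 0.1677, 0.1671, 0.2001]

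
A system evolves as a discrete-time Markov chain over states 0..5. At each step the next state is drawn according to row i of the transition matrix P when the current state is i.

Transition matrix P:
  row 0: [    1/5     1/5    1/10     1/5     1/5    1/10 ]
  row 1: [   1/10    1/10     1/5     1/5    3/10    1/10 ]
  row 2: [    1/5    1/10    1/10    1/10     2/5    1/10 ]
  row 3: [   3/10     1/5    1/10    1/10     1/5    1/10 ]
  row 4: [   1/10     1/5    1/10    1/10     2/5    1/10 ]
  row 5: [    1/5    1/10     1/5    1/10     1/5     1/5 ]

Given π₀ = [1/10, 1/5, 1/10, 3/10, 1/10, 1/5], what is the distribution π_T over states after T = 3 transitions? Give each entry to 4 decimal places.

t=0: π = [0.1000, 0.2000, 0.1000, 0.3000, 0.1000, 0.2000]
t=1: π = [0.2000, 0.1500, 0.1400, 0.1300, 0.2600, 0.1200]
t=2: π = [0.1720, 0.1590, 0.1270, 0.1350, 0.2950, 0.1120]
t=3: π = [0.1681, 0.1602, 0.1271, 0.1331, 0.3003, 0.1112]

π = [0.1681, 0.1602, 0.1271, 0.1331, 0.3003, 0.1112]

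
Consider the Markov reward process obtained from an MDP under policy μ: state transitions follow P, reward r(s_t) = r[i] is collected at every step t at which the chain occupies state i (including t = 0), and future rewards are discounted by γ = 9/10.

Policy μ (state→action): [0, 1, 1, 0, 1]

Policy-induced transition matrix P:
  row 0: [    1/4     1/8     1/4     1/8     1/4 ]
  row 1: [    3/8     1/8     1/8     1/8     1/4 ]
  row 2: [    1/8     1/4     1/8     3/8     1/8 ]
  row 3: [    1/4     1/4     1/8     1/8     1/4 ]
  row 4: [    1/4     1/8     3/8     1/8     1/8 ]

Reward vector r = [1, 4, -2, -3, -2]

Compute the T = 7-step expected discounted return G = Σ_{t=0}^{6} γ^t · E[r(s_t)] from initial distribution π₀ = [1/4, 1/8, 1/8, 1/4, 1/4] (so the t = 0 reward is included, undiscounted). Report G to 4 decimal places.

G = -2.4310

t=0: π = [0.2500, 0.1250, 0.1250, 0.2500, 0.2500], E[r] = -0.7500, γ^t·E[r] = -0.750000, running G = -0.750000
t=1: π = [0.2500, 0.1719, 0.2188, 0.1563, 0.2031], E[r] = -0.3750, γ^t·E[r] = -0.337500, running G = -1.087500
t=2: π = [0.2441, 0.1719, 0.2070, 0.1797, 0.1973], E[r] = -0.4160, γ^t·E[r] = -0.336973, running G = -1.424473
t=3: π = [0.2456, 0.1733, 0.2048, 0.1768, 0.1995], E[r] = -0.3999, γ^t·E[r] = -0.291529, running G = -1.716001
t=4: π = [0.2461, 0.1727, 0.2056, 0.1762, 0.1995], E[r] = -0.4018, γ^t·E[r] = -0.263637, running G = -1.979639
t=5: π = [0.2459, 0.1727, 0.2056, 0.1764, 0.1994], E[r] = -0.4024, γ^t·E[r] = -0.237605, running G = -2.217244
t=6: π = [0.2459, 0.1728, 0.2056, 0.1764, 0.1994], E[r] = -0.4022, γ^t·E[r] = -0.213763, running G = -2.431006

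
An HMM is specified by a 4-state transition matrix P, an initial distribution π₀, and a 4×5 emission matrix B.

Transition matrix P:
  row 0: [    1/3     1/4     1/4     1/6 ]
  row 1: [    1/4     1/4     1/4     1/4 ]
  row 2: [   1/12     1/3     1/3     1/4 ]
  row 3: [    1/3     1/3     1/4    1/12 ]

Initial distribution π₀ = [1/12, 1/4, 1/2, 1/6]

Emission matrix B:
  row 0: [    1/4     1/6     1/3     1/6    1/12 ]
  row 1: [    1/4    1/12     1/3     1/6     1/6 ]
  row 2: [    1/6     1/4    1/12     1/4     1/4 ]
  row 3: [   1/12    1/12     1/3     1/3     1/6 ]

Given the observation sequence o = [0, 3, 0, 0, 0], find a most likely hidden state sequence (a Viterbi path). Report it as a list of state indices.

path = [2, 3, 0, 0, 0]

t=0: δ = [2.083e-02, 6.250e-02, 8.333e-02, 1.389e-02]  (obs o_0=0)
t=1: δ = [2.604e-03, 4.630e-03, 6.944e-03, 6.944e-03]  ψ = [1, 2, 2, 2]  (obs o_1=3)
t=2: δ = [5.787e-04, 5.787e-04, 3.858e-04, 1.447e-04]  ψ = [3, 2, 2, 2]  (obs o_2=0)
t=3: δ = [4.823e-05, 3.617e-05, 2.411e-05, 1.206e-05]  ψ = [0, 0, 0, 1]  (obs o_3=0)
t=4: δ = [4.019e-06, 3.014e-06, 2.009e-06, 7.535e-07]  ψ = [0, 0, 0, 1]  (obs o_4=0)
backtrack: best end state = 0; path = [2, 3, 0, 0, 0]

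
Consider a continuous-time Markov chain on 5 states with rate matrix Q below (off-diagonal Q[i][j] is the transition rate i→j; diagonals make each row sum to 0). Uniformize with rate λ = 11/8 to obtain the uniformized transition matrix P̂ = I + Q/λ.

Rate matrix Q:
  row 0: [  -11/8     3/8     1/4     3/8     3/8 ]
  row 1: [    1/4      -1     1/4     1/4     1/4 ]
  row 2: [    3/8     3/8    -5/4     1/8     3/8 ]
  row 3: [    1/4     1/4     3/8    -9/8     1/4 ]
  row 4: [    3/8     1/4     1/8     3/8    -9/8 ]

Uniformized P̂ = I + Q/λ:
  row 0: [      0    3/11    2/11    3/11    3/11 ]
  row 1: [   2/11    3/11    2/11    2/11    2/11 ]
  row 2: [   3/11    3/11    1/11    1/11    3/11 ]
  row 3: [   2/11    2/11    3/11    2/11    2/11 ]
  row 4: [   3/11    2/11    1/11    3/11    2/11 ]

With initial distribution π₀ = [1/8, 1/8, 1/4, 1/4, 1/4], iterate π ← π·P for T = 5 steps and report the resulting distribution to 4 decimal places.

π = [0.1831, 0.2349, 0.1658, 0.2028, 0.2135]

t=0: π = [0.1250, 0.1250, 0.2500, 0.2500, 0.2500]
t=1: π = [0.2045, 0.2273, 0.1591, 0.1932, 0.2159]
t=2: π = [0.1787, 0.2355, 0.1653, 0.2056, 0.2149]
t=3: π = [0.1839, 0.2345, 0.1659, 0.2026, 0.2131]
t=4: π = [0.1828, 0.2349, 0.1658, 0.2028, 0.2136]
t=5: π = [0.1831, 0.2349, 0.1658, 0.2028, 0.2135]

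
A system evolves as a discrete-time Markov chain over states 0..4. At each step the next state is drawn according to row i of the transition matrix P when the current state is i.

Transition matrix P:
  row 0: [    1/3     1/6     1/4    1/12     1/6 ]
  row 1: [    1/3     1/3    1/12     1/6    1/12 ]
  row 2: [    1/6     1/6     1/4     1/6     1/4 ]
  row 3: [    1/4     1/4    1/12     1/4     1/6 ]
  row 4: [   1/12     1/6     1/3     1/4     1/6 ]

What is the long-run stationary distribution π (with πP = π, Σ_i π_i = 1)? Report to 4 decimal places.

π = [0.2444, 0.2175, 0.1984, 0.1746, 0.1651]

Balance equations π_j = Σ_i π_i·P[i][j]:
  π_0 = 1/3·π_0 + 1/3·π_1 + 1/6·π_2 + 1/4·π_3 + 1/12·π_4
  π_1 = 1/6·π_0 + 1/3·π_1 + 1/6·π_2 + 1/4·π_3 + 1/6·π_4
  π_2 = 1/4·π_0 + 1/12·π_1 + 1/4·π_2 + 1/12·π_3 + 1/3·π_4
  π_3 = 1/12·π_0 + 1/6·π_1 + 1/6·π_2 + 1/4·π_3 + 1/4·π_4
  normalize: π_0 + π_1 + π_2 + π_3 + π_4 = 1
Solving the linear system gives exactly π = [11/45, 137/630, 25/126, 11/63, 52/315].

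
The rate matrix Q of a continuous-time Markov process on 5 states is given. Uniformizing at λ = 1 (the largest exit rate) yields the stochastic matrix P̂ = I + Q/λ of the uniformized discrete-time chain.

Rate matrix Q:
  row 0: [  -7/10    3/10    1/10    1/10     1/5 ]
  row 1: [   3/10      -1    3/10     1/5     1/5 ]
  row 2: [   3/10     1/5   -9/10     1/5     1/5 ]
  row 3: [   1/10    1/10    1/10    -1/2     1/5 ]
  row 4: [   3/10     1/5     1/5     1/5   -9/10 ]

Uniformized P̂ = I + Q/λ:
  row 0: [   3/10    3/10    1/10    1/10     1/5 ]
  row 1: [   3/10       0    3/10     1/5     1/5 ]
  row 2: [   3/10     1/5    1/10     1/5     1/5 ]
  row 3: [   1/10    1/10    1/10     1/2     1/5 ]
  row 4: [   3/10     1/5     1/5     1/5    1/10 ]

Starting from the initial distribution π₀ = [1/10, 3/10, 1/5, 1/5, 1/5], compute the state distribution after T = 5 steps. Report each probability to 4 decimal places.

π = [0.2500, 0.1666, 0.1516, 0.2500, 0.1818]

t=0: π = [0.1000, 0.3000, 0.2000, 0.2000, 0.2000]
t=1: π = [0.2600, 0.1300, 0.1800, 0.2500, 0.1800]
t=2: π = [0.2500, 0.1750, 0.1440, 0.2490, 0.1820]
t=3: π = [0.2502, 0.1651, 0.1532, 0.2497, 0.1818]
t=4: π = [0.2501, 0.1670, 0.1512, 0.2499, 0.1818]
t=5: π = [0.2500, 0.1666, 0.1516, 0.2500, 0.1818]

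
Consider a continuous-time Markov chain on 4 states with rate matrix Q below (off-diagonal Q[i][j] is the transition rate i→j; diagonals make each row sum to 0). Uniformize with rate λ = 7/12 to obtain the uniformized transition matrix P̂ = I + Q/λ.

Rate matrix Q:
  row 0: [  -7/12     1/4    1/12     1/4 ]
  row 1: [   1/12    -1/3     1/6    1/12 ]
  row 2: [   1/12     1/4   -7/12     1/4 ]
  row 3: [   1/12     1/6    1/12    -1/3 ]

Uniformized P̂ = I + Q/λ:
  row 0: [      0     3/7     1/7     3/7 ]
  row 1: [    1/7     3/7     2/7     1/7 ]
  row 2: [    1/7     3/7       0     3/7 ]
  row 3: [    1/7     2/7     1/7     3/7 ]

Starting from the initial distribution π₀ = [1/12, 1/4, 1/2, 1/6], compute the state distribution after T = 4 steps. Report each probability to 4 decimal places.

t=0: π = [0.0833, 0.2500, 0.5000, 0.1667]
t=1: π = [0.1310, 0.4048, 0.1071, 0.3571]
t=2: π = [0.1241, 0.3776, 0.1854, 0.3129]
t=3: π = [0.1251, 0.3839, 0.1703, 0.3207]
t=4: π = [0.1250, 0.3828, 0.1734, 0.3189]

π = [0.1250, 0.3828, 0.1734, 0.3189]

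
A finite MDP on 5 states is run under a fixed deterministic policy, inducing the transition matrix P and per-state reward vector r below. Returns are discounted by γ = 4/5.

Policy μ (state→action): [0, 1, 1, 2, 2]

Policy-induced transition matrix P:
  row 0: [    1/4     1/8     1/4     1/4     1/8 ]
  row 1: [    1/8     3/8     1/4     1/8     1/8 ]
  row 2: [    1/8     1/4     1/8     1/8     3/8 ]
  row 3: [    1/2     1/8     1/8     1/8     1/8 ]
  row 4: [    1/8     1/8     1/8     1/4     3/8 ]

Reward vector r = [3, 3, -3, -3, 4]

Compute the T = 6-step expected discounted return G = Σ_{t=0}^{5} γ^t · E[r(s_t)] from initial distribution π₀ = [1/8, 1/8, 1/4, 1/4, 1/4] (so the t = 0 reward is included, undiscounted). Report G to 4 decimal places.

G = 3.2949

t=0: π = [0.1250, 0.1250, 0.2500, 0.2500, 0.2500], E[r] = 0.2500, γ^t·E[r] = 0.250000, running G = 0.250000
t=1: π = [0.2344, 0.1875, 0.1563, 0.1719, 0.2500], E[r] = 1.2813, γ^t·E[r] = 1.025000, running G = 1.275000
t=2: π = [0.2188, 0.1914, 0.1777, 0.1855, 0.2266], E[r] = 1.0469, γ^t·E[r] = 0.670000, running G = 1.945000
t=3: π = [0.2219, 0.1951, 0.1763, 0.1807, 0.2261], E[r] = 1.0845, γ^t·E[r] = 0.555250, running G = 2.500250
t=4: π = [0.2205, 0.1958, 0.1771, 0.1810, 0.2256], E[r] = 1.0768, γ^t·E[r] = 0.441075, running G = 2.941325
t=5: π = [0.2204, 0.1961, 0.1770, 0.1808, 0.2257], E[r] = 1.0789, γ^t·E[r] = 0.353535, running G = 3.294860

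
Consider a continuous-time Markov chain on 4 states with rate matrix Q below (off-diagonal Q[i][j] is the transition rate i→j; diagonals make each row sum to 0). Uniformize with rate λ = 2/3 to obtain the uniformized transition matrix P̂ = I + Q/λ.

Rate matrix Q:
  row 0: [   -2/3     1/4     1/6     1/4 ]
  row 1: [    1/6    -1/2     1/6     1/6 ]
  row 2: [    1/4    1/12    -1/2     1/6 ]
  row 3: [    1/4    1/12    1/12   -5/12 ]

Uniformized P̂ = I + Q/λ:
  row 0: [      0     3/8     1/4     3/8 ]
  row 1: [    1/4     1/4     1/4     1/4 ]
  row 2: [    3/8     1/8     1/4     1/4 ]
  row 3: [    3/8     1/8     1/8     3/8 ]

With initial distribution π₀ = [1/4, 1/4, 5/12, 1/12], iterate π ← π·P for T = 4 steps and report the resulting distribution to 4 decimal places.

π = [0.2532, 0.2151, 0.2098, 0.3218]

t=0: π = [0.2500, 0.2500, 0.4167, 0.0833]
t=1: π = [0.2500, 0.2188, 0.2396, 0.2917]
t=2: π = [0.2539, 0.2148, 0.2135, 0.3177]
t=3: π = [0.2529, 0.2153, 0.2103, 0.3215]
t=4: π = [0.2532, 0.2151, 0.2098, 0.3218]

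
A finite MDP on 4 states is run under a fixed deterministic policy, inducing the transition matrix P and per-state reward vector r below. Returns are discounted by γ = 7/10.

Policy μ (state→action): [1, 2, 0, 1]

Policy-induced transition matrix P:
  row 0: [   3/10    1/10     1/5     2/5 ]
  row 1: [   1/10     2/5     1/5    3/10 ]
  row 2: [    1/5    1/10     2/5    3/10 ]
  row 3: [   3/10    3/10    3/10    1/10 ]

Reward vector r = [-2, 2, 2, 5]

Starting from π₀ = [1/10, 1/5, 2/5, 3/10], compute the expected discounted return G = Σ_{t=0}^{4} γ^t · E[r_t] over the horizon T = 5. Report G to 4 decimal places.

t=0: π = [0.1000, 0.2000, 0.4000, 0.3000], E[r] = 2.5000, γ^t·E[r] = 2.500000, running G = 2.500000
t=1: π = [0.2200, 0.2200, 0.3100, 0.2500], E[r] = 1.8700, γ^t·E[r] = 1.309000, running G = 3.809000
t=2: π = [0.2250, 0.2160, 0.2870, 0.2720], E[r] = 1.9160, γ^t·E[r] = 0.938840, running G = 4.747840
t=3: π = [0.2281, 0.2192, 0.2846, 0.2681], E[r] = 1.8919, γ^t·E[r] = 0.648922, running G = 5.396762
t=4: π = [0.2277, 0.2194, 0.2837, 0.2692], E[r] = 1.8968, γ^t·E[r] = 0.455414, running G = 5.852176

G = 5.8522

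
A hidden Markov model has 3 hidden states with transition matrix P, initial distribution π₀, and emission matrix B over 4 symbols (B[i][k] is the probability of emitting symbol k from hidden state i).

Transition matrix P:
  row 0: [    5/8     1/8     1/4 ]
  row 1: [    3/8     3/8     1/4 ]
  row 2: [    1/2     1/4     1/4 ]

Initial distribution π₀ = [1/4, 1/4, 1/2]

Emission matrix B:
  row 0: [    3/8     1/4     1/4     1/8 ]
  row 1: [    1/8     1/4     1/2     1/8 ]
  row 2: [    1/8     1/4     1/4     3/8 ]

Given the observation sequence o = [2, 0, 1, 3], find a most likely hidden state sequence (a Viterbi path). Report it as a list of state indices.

path = [2, 0, 0, 2]

t=0: δ = [6.250e-02, 1.250e-01, 1.250e-01]  (obs o_0=2)
t=1: δ = [2.344e-02, 5.859e-03, 3.906e-03]  ψ = [2, 1, 1]  (obs o_1=0)
t=2: δ = [3.662e-03, 7.324e-04, 1.465e-03]  ψ = [0, 0, 0]  (obs o_2=1)
t=3: δ = [2.861e-04, 5.722e-05, 3.433e-04]  ψ = [0, 0, 0]  (obs o_3=3)
backtrack: best end state = 2; path = [2, 0, 0, 2]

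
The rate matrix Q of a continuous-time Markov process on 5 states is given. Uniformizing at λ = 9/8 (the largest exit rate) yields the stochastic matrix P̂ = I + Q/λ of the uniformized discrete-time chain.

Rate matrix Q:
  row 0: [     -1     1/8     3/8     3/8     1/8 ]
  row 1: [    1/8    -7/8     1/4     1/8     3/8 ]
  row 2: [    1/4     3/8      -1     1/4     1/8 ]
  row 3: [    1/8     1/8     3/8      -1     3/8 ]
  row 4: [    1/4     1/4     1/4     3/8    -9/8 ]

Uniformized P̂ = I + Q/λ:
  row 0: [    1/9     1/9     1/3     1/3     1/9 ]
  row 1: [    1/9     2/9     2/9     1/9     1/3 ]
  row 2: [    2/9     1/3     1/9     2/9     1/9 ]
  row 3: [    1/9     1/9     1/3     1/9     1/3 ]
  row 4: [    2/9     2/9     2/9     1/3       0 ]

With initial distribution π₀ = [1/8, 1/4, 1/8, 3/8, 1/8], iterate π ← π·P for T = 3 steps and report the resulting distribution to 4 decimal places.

π = [0.1548, 0.2042, 0.2402, 0.2102, 0.1905]

t=0: π = [0.1250, 0.2500, 0.1250, 0.3750, 0.1250]
t=1: π = [0.1389, 0.1806, 0.2639, 0.1806, 0.2361]
t=2: π = [0.1667, 0.2160, 0.2284, 0.2238, 0.1651]
t=3: π = [0.1548, 0.2042, 0.2402, 0.2102, 0.1905]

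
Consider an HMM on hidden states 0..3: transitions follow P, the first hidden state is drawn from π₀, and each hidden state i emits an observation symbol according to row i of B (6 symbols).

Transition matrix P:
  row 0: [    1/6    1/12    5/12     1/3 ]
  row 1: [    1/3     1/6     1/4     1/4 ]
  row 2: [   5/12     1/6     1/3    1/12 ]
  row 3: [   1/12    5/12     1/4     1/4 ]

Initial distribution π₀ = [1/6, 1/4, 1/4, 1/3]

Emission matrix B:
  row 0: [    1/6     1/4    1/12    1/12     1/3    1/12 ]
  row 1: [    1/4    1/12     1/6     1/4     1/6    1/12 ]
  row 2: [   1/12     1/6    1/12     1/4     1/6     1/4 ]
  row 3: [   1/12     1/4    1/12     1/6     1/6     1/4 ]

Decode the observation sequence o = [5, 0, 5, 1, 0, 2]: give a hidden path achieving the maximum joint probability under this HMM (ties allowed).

t=0: δ = [1.389e-02, 2.083e-02, 6.250e-02, 8.333e-02]  (obs o_0=5)
t=1: δ = [4.340e-03, 8.681e-03, 1.736e-03, 1.736e-03]  ψ = [2, 3, 2, 3]  (obs o_1=0)
t=2: δ = [2.411e-04, 1.206e-04, 5.425e-04, 5.425e-04]  ψ = [1, 1, 1, 1]  (obs o_2=5)
t=3: δ = [5.651e-05, 1.884e-05, 3.014e-05, 3.391e-05]  ψ = [2, 3, 2, 3]  (obs o_3=1)
t=4: δ = [2.093e-06, 3.532e-06, 1.962e-06, 1.570e-06]  ψ = [2, 3, 0, 0]  (obs o_4=0)
t=5: δ = [9.811e-08, 1.090e-07, 7.359e-08, 7.359e-08]  ψ = [1, 3, 1, 1]  (obs o_5=2)
backtrack: best end state = 1; path = [3, 1, 2, 0, 3, 1]

path = [3, 1, 2, 0, 3, 1]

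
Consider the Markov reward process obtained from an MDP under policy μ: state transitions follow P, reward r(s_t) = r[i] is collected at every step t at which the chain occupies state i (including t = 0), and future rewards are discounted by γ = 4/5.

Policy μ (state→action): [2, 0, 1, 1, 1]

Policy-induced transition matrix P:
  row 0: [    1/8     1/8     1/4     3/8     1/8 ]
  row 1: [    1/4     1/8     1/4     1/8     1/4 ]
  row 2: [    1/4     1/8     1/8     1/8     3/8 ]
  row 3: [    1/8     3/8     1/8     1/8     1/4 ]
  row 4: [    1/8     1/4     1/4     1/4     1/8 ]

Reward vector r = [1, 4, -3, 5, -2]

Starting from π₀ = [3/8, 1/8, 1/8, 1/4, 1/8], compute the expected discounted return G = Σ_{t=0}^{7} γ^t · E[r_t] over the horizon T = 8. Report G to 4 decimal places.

G = 4.5634

t=0: π = [0.3750, 0.1250, 0.1250, 0.2500, 0.1250], E[r] = 1.5000, γ^t·E[r] = 1.500000, running G = 1.500000
t=1: π = [0.1563, 0.2031, 0.2031, 0.2344, 0.2031], E[r] = 1.1250, γ^t·E[r] = 0.900000, running G = 2.400000
t=2: π = [0.1758, 0.2090, 0.1953, 0.1895, 0.2305], E[r] = 0.9121, γ^t·E[r] = 0.583750, running G = 2.983750
t=3: π = [0.1755, 0.2012, 0.2019, 0.1978, 0.2236], E[r] = 0.9160, γ^t·E[r] = 0.469000, running G = 3.452750
t=4: π = [0.1754, 0.2024, 0.2000, 0.1968, 0.2253], E[r] = 0.9183, γ^t·E[r] = 0.376150, running G = 3.828900
t=5: π = [0.1753, 0.2024, 0.2004, 0.1970, 0.2249], E[r] = 0.9189, γ^t·E[r] = 0.301100, running G = 4.130000
t=6: π = [0.1753, 0.2024, 0.2003, 0.1969, 0.2250], E[r] = 0.9185, γ^t·E[r] = 0.240780, running G = 4.370780
t=7: π = [0.1753, 0.2024, 0.2003, 0.1970, 0.2250], E[r] = 0.9186, γ^t·E[r] = 0.192643, running G = 4.563423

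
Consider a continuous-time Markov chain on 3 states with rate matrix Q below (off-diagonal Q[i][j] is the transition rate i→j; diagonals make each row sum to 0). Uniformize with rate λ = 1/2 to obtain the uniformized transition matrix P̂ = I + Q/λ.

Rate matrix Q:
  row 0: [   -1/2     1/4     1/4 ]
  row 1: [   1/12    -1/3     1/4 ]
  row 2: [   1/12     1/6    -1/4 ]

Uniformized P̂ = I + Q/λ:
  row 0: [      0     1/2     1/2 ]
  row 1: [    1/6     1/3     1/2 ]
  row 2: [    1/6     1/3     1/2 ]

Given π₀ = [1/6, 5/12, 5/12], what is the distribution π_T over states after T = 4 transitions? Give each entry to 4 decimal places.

π = [0.1429, 0.3571, 0.5000]

t=0: π = [0.1667, 0.4167, 0.4167]
t=1: π = [0.1389, 0.3611, 0.5000]
t=2: π = [0.1435, 0.3565, 0.5000]
t=3: π = [0.1427, 0.3573, 0.5000]
t=4: π = [0.1429, 0.3571, 0.5000]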